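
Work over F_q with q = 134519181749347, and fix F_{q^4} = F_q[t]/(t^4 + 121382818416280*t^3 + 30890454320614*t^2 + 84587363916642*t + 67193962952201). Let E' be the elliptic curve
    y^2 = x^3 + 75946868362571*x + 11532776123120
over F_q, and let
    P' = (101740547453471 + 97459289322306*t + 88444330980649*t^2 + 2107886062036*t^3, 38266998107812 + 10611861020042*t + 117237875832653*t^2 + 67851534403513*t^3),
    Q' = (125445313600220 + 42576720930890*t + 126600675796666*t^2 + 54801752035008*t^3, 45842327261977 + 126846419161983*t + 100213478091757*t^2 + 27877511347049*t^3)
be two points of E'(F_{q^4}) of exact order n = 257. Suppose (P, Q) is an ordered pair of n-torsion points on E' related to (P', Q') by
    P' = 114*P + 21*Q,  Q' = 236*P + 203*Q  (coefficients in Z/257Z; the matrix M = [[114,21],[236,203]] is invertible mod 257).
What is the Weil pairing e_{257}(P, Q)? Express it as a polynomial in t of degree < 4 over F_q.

Under M = [[114,21],[236,203]] in GL_2(Z/257), e_{257}(P',Q') = e_{257}(P,Q)^(114*203-21*236 mod 257).
Inverting 196 mod 257: 198. Thus e_{257}(P,Q) = e(P',Q')^{198}.
n = 257 = (100000001)_2 (9 bits, wt 2); accumulate f_{257,P'}(Q'+S)/f_{257,P'}(S) along the 8-step ladder.
f_P(D_Q)/f_Q(D_P) = 10453226501023 + 51175876600458*t + 47306428349481*t^2 + 65475349495596*t^3.
e_{257}(P,Q) = (10453226501023 + 51175876600458*t + 47306428349481*t^2 + 65475349495596*t^3)^{198} = 109586410076758 + 100443201699191*t + 46654191384578*t^2 + 52327301194603*t^3.

109586410076758 + 100443201699191*t + 46654191384578*t^2 + 52327301194603*t^3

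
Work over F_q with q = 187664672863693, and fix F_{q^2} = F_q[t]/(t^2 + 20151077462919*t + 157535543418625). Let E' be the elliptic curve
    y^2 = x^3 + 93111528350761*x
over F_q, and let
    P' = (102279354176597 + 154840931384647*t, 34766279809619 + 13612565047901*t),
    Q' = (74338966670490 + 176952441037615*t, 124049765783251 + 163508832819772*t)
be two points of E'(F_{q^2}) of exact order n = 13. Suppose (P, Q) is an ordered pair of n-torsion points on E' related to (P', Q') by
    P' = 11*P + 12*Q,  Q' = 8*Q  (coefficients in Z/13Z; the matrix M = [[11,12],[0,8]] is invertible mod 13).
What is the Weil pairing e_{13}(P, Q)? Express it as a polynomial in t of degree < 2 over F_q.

96964217342474 + 62143025915749*t

Alternating bilinearity on E[13] (values in mu_{13} in F_{187664672863693^2}) gives e(P',Q') = e(P,Q)^det(M).
det(M) mod 13 = 10; its inverse in (Z/13)^* is 4 (check: 10*4 mod 13 = 1).
Double-and-add over 1101: 4-1 doublings, 3-1 additions; each step l_{T,T}/v_{2T} or l_{T,P'}/v at Q'+S for random S.
Result: e(P',Q') = 112849073289379 + 169894498795900*t.
Raise to 4: e(P,Q) = 96964217342474 + 62143025915749*t in mu_{13}.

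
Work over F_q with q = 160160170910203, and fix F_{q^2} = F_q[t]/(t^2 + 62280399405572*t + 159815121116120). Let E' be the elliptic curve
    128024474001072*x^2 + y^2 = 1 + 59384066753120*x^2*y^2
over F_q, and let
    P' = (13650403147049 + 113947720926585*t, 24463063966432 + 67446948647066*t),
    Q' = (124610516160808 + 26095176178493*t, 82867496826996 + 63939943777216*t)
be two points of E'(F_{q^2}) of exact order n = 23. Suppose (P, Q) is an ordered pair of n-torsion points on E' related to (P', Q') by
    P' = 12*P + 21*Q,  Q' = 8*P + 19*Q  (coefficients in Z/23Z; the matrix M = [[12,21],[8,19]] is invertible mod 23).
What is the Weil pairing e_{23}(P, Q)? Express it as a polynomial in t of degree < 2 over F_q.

e_{23} is bilinear + alternating on E[23], so e_{23}(12*P + 21*Q, 8*P + 19*Q) = e_{23}(P,Q)^(12*19-21*8).
Inverting 14 mod 23: 5. Thus e_{23}(P,Q) = e(P',Q')^{5}.
Map (x,y)_Ed via u=(1+y)/(1-y), v=(1+y)/((1-y)x) to Montgomery A=15833275613564,B=125341638354177; then to (a',b')=(106835484601296,73682698782914).
n = 23 = (10111)_2 (5 bits, wt 4); accumulate f_{23,P'}(Q'+S)/f_{23,P'}(S) along the 4-step ladder.
Miller gives e_{23}(P',Q') = 77650597467358 + 77418543970239*t in F_{160160170910203^2}.
e_{23}(P,Q) = (77650597467358 + 77418543970239*t)^{5} = 1267493348858 + 35622405149121*t.

1267493348858 + 35622405149121*t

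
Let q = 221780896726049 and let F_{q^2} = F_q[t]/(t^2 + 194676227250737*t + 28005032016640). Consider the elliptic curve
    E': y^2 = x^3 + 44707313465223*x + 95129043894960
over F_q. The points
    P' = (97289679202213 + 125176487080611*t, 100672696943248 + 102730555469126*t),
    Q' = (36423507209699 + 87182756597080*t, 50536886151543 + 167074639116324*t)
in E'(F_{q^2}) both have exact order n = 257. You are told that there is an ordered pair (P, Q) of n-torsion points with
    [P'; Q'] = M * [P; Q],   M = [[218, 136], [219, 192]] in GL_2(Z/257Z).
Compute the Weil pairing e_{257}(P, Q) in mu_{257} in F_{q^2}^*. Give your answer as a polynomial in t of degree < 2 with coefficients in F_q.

e_{257} is bilinear + alternating on E[257], so e_{257}(218*P + 136*Q, 219*P + 192*Q) = e_{257}(P,Q)^(218*192-136*219).
det(M) mod 257 = 250; its inverse in (Z/257)^* is 110 (check: 250*110 mod 257 = 1).
Build f_{257,P'} and f_{257,Q'} via the 9-bit ladder of 257=100000001_2; evaluate at shifted divisors; quotient in F_{221780896726049^2}.
So e_{257}(P',Q') = 195183932113375 + 150937865670451*t.
e_{257}(P,Q) = (195183932113375 + 150937865670451*t)^{110} = 74010727727688 + 5935929877725*t.

74010727727688 + 5935929877725*t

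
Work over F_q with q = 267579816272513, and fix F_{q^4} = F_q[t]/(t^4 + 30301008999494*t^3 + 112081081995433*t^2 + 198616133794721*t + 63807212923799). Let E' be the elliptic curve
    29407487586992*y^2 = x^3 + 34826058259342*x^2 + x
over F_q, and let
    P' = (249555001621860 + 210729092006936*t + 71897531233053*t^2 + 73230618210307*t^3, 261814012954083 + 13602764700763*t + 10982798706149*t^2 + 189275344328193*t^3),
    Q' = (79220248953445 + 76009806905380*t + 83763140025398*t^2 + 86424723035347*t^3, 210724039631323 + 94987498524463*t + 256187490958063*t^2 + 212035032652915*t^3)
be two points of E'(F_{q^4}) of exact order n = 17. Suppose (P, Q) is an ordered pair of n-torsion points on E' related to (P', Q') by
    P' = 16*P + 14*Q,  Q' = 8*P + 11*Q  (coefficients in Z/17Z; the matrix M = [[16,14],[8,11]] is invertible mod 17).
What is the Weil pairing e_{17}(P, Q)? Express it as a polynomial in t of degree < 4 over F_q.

262844968088041 + 258850431671552*t + 171293894069951*t^2 + 121859411258654*t^3

Alternating bilinearity on E[17] (values in mu_{17} in F_{267579816272513^4}) gives e(P',Q') = e(P,Q)^det(M).
So e_{17}(P,Q) = e_{17}(P',Q')^{4}, since 13*4 = 1 mod 17.
Undo Montgomery via alpha=109532635814182, beta=74149664498974: (a',b')=(219991860537393,0) over F_{267579816272513}.
Miller loop for e_{17} over F_{267579816272513^4}: bits of 17 = 10001; 4 double steps + 1 add steps, l/v at each.
The quotient is 97776194958854 + 39451878568164*t + 228443746459581*t^2 + 85564348435262*t^3.
Raise to 4: e(P,Q) = 262844968088041 + 258850431671552*t + 171293894069951*t^2 + 121859411258654*t^3 in mu_{17}.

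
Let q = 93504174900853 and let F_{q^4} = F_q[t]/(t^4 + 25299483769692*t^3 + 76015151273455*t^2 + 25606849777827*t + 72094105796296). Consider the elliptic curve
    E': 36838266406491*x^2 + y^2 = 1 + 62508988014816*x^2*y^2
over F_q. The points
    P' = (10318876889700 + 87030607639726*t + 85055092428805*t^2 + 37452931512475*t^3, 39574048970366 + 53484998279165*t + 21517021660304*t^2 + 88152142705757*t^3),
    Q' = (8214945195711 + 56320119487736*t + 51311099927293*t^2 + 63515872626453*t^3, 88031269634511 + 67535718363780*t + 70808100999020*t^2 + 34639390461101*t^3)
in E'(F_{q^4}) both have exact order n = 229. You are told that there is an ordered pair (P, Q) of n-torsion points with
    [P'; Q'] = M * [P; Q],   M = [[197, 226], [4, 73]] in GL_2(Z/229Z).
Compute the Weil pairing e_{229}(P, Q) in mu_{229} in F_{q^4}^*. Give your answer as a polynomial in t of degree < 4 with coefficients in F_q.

35556686521927 + 55368338842900*t + 71451522386209*t^2 + 22683402600292*t^3

Under M = [[197,226],[4,73]] in GL_2(Z/229), e_{229}(P',Q') = e_{229}(P,Q)^(197*73-226*4 mod 229).
197*73 - 226*4 = 13477; reduced mod 229: det = 195, inverse 101.
Edwards->Montgomery: u=(1+y)/(1-y), v=u/x -> 77064475319435v^2=u^3+16068403254444u^2+u; then x_W=16958363323132u+63309963187311: y^2=x^3+47672921597684.
Miller loop for e_{229} over F_{93504174900853^4}: bits of 229 = 11100101; 7 double steps + 4 add steps, l/v at each.
Miller gives e_{229}(P',Q') = 84855548816892 + 51427090126312*t + 16926515843151*t^2 + 67547084384755*t^3 in F_{93504174900853^4}.
Raise to 101: e(P,Q) = 35556686521927 + 55368338842900*t + 71451522386209*t^2 + 22683402600292*t^3 in mu_{229}.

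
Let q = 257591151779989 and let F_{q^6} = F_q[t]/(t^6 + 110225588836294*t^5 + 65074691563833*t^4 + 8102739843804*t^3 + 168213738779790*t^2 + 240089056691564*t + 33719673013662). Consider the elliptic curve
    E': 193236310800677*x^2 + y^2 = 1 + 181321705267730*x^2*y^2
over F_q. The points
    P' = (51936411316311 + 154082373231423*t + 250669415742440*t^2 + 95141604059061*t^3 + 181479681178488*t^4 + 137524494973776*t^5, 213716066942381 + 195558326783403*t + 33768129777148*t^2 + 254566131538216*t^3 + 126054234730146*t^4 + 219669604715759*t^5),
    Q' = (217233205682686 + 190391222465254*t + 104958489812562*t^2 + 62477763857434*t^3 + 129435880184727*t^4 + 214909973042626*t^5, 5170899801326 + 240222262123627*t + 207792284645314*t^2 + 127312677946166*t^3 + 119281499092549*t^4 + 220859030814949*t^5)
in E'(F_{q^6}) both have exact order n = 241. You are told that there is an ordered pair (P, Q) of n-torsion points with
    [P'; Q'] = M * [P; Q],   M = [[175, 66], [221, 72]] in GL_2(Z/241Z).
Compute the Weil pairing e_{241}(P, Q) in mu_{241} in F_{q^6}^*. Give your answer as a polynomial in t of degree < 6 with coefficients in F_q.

e_{241} is bilinear + alternating on E[241], so e_{241}(175*P + 66*Q, 221*P + 72*Q) = e_{241}(P,Q)^(175*72-66*221).
det M = 175*72 - 66*221 = -1986 = 183 (mod 241); 183^{-1} = 54 (mod 241).
Map (x,y)_Ed via u=(1+y)/(1-y), v=(1+y)/((1-y)x) to Montgomery A=203249817349766,B=136303477536824; then to (a',b')=(0,197595507147167).
Run Miller on y^2=x^3+197595507147167 over F_{257591151779989}: ladder 11110001 (8 bits); e = f_P(D_Q)/f_Q(D_P).
e_{241}(P',Q') = 143037422985684 + 208769622547933*t + 28906140083309*t^2 + 85234529048254*t^3 + 255829708881357*t^4 + 11833162879825*t^5.
Hence e(P,Q) = 201182588757537 + 240638912206571*t + 74561643278315*t^2 + 56784413546179*t^3 + 33629007990745*t^4 + 126972799970472*t^5 in F_{257591151779989^6}^*.

201182588757537 + 240638912206571*t + 74561643278315*t^2 + 56784413546179*t^3 + 33629007990745*t^4 + 126972799970472*t^5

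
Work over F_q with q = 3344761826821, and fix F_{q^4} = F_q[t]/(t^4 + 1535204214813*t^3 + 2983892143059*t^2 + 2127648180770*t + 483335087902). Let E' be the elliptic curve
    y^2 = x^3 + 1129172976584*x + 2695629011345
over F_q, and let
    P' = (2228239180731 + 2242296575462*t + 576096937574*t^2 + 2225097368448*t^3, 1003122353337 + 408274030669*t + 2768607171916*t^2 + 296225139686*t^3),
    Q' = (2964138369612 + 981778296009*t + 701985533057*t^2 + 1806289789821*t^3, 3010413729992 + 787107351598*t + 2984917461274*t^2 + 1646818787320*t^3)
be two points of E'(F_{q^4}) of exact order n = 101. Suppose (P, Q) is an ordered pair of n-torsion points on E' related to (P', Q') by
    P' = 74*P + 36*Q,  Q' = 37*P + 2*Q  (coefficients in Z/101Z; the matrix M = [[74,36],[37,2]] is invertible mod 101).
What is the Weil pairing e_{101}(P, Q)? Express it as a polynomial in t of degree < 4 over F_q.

e_{101} is bilinear + alternating on E[101], so e_{101}(74*P + 36*Q, 37*P + 2*Q) = e_{101}(P,Q)^(74*2-36*37).
Hence e(P,Q) = e(P',Q')^{83} where 83 = 28^{-1} mod 101.
Build f_{101,P'} and f_{101,Q'} via the 7-bit ladder of 101=1100101_2; evaluate at shifted divisors; quotient in F_{3344761826821^4}.
So e_{101}(P',Q') = 1052071100203 + 558385901801*t + 2739728237824*t^2 + 742428742057*t^3.
e_{101}(P,Q) = (1052071100203 + 558385901801*t + 2739728237824*t^2 + 742428742057*t^3)^{83} = 1287853470289 + 1126772089904*t + 2475331269556*t^2 + 840062730572*t^3.

1287853470289 + 1126772089904*t + 2475331269556*t^2 + 840062730572*t^3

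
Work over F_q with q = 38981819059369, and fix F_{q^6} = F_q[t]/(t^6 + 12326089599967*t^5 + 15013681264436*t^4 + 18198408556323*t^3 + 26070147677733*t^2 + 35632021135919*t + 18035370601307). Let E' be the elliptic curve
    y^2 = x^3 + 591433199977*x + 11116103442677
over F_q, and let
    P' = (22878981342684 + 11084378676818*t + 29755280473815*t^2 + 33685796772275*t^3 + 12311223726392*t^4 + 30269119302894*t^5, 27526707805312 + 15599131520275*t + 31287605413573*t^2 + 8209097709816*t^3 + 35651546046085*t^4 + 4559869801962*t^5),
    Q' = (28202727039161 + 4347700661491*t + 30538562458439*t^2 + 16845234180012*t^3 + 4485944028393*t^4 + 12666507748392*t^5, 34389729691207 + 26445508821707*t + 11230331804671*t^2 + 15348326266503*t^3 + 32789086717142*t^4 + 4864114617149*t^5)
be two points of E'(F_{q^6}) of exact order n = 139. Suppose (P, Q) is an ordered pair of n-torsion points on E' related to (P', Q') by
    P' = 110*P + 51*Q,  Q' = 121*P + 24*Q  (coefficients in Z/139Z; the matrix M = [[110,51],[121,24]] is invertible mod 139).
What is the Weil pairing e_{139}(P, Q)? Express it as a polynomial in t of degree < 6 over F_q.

The 139-Weil pairing on E[139] over F_{38981819059369} is alternating-bilinear: e_{139}(P',Q') = e_{139}(P,Q)^det(M).
det(M) mod 139 = 83; its inverse in (Z/139)^* is 67 (check: 83*67 mod 139 = 1).
Double-and-add over 10001011: 8-1 doublings, 4-1 additions; each step l_{T,T}/v_{2T} or l_{T,P'}/v at Q'+S for random S.
The quotient is 30631400920645 + 24615510910904*t + 20592272780837*t^2 + 31620592919700*t^3 + 15041435032685*t^4 + 84997999411*t^5.
Raise to 67: e(P,Q) = 4604759189585 + 7841874772635*t + 16594378949357*t^2 + 14079245160060*t^3 + 17564685151137*t^4 + 37786097558993*t^5 in mu_{139}.

4604759189585 + 7841874772635*t + 16594378949357*t^2 + 14079245160060*t^3 + 17564685151137*t^4 + 37786097558993*t^5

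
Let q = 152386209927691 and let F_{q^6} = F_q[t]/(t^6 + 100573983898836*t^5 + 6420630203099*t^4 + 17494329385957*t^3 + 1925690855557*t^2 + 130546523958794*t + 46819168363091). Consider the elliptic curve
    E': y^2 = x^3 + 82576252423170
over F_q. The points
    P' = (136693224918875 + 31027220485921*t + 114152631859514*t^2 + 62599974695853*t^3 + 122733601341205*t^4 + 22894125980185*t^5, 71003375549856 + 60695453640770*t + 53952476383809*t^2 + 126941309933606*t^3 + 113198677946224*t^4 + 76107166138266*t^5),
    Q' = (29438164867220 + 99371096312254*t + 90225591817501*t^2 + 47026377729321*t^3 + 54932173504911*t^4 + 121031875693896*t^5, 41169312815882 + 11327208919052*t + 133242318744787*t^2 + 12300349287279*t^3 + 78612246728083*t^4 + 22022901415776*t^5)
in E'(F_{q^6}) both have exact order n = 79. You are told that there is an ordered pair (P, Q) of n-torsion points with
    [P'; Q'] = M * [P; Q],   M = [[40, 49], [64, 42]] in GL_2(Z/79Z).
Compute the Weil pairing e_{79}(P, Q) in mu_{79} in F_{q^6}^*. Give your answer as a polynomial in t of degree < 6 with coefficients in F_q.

121757844495041 + 60229518880812*t + 3583249100677*t^2 + 150019544369490*t^3 + 145389663222801*t^4 + 64527303281547*t^5

e_{79} is bilinear + alternating on E[79], so e_{79}(40*P + 49*Q, 64*P + 42*Q) = e_{79}(P,Q)^(40*42-49*64).
det(M) mod 79 = 45; its inverse in (Z/79)^* is 72 (check: 45*72 mod 79 = 1).
Miller loop for e_{79} over F_{152386209927691^6}: bits of 79 = 1001111; 6 double steps + 4 add steps, l/v at each.
Miller gives e_{79}(P',Q') = 139982786686587 + 100402393597405*t + 103509023419593*t^2 + 123437815179996*t^3 + 125515780893813*t^4 + 13863161322741*t^5 in F_{152386209927691^6}.
e_{79}(P,Q) = (139982786686587 + 100402393597405*t + 103509023419593*t^2 + 123437815179996*t^3 + 125515780893813*t^4 + 13863161322741*t^5)^{72} = 121757844495041 + 60229518880812*t + 3583249100677*t^2 + 150019544369490*t^3 + 145389663222801*t^4 + 64527303281547*t^5.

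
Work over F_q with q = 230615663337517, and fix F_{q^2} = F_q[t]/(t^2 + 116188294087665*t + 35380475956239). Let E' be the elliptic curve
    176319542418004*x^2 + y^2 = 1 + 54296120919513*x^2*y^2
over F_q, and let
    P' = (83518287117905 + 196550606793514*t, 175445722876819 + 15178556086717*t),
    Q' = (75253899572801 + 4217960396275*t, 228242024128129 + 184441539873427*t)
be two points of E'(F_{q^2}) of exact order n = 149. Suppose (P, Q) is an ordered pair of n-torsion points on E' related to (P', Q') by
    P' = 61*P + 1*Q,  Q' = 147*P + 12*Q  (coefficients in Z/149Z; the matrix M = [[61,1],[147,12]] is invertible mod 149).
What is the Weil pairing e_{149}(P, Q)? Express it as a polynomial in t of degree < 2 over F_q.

Alternating bilinearity on E[149] (values in mu_{149} in F_{230615663337517^2}) gives e(P',Q') = e(P,Q)^det(M).
Inverting 138 mod 149: 27. Thus e_{149}(P,Q) = e(P',Q')^{27}.
Edwards->Montgomery: u=(1+y)/(1-y), v=u/x -> 146916018020145v^2=u^3+u; then x_W=88159771209002u: y^2=x^3+139125728653730*x.
8-bit Miller (10010101) on E'/F_{230615663337517} with a'=139125728653730, b'=0: accumulate tangent/chord ratios at Q'+S and P'+S'.
f_P(D_Q)/f_Q(D_P) = 229886921550215 + 24094828203249*t.
Raise to 27: e(P,Q) = 20293004601394 + 59625258043992*t in mu_{149}.

20293004601394 + 59625258043992*t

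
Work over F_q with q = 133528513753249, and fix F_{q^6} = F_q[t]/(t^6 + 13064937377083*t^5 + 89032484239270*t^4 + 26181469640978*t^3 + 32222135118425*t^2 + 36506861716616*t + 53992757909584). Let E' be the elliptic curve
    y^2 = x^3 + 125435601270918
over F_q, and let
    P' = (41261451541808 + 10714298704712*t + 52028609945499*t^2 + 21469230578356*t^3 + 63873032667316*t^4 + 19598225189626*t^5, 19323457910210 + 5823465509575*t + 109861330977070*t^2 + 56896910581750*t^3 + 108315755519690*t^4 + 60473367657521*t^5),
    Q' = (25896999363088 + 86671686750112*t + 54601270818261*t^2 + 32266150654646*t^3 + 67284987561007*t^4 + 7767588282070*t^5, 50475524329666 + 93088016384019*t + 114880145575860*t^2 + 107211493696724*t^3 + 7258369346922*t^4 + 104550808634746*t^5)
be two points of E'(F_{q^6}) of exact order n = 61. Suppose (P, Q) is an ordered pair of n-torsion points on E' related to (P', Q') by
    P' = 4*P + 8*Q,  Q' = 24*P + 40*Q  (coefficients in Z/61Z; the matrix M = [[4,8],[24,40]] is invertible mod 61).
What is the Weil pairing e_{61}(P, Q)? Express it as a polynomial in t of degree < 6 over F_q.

Alternating bilinearity on E[61] (values in mu_{61} in F_{133528513753249^6}) gives e(P',Q') = e(P,Q)^det(M).
Hence e(P,Q) = e(P',Q')^{40} where 40 = 29^{-1} mod 61.
Miller loop for e_{61} over F_{133528513753249^6}: bits of 61 = 111101; 5 double steps + 4 add steps, l/v at each.
e_{61}(P',Q') = 24047187693997 + 100070964309017*t + 103443340832163*t^2 + 94844402259745*t^3 + 10994409374336*t^4 + 46011547018491*t^5.
Raise to 40: e(P,Q) = 72707143668795 + 121728322376460*t + 51516524154825*t^2 + 82065884998302*t^3 + 30177739784026*t^4 + 77198690684020*t^5 in mu_{61}.

72707143668795 + 121728322376460*t + 51516524154825*t^2 + 82065884998302*t^3 + 30177739784026*t^4 + 77198690684020*t^5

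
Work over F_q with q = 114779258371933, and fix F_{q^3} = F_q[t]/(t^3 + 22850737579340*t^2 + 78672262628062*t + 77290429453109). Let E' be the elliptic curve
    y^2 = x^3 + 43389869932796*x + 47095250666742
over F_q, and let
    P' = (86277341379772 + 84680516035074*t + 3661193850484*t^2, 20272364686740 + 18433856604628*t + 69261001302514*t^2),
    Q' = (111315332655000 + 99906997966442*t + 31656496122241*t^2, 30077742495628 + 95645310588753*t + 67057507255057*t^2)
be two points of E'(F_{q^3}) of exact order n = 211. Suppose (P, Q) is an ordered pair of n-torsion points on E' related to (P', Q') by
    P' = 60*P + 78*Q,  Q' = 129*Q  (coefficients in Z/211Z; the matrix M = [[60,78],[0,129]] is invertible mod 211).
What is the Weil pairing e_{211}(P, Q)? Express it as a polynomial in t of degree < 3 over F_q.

e_{211} is bilinear + alternating on E[211], so e_{211}(60*P + 78*Q, 129*Q) = e_{211}(P,Q)^(60*129-78*0).
det(M) mod 211 = 144; its inverse in (Z/211)^* is 148 (check: 144*148 mod 211 = 1).
Miller loop for e_{211} over F_{114779258371933^3}: bits of 211 = 11010011; 7 double steps + 4 add steps, l/v at each.
Result: e(P',Q') = 89940462156505 + 80212577113986*t + 4163457169974*t^2.
(89940462156505 + 80212577113986*t + 4163457169974*t^2)^{148} mod (114779258371933,f) = 69190362220024 + 78073881682662*t + 86378995525429*t^2.

69190362220024 + 78073881682662*t + 86378995525429*t^2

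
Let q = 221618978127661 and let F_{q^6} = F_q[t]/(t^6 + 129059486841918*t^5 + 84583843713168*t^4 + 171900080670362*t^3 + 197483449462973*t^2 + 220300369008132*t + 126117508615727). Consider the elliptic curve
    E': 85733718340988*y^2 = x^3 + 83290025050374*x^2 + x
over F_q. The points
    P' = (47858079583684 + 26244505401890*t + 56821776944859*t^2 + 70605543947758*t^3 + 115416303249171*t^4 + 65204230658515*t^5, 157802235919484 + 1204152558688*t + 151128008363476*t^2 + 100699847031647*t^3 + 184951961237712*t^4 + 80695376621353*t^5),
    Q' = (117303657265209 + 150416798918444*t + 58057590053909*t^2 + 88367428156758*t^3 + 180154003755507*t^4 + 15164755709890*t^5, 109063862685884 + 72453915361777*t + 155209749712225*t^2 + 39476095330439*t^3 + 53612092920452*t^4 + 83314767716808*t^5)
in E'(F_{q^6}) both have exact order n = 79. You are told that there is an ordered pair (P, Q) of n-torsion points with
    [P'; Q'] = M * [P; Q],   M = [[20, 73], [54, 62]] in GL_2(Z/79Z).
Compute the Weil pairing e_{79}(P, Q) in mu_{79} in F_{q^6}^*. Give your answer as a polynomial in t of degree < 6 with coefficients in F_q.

199432812285125 + 82943072622945*t + 54812295667341*t^2 + 130165450194727*t^3 + 34161255648332*t^4 + 140201208909591*t^5

The 79-Weil pairing on E[79] over F_{221618978127661} is alternating-bilinear: e_{79}(P',Q') = e_{79}(P,Q)^det(M).
det M = 20*62 - 73*54 = -2702 = 63 (mod 79); 63^{-1} = 74 (mod 79).
Undo Montgomery via alpha=148933686495945, beta=59372754610185: (a',b')=(175575161897298,169388294596535) over F_{221618978127661}.
n = 79 = (1001111)_2 (7 bits, wt 5); accumulate f_{79,P'}(Q'+S)/f_{79,P'}(S) along the 6-step ladder.
e_{79}(P',Q') = 112429272642187 + 46949414972942*t + 219135430533108*t^2 + 199222620323930*t^3 + 68572008075431*t^4 + 53523318625496*t^5.
Thus e_{79}(P,Q) = 199432812285125 + 82943072622945*t + 54812295667341*t^2 + 130165450194727*t^3 + 34161255648332*t^4 + 140201208909591*t^5.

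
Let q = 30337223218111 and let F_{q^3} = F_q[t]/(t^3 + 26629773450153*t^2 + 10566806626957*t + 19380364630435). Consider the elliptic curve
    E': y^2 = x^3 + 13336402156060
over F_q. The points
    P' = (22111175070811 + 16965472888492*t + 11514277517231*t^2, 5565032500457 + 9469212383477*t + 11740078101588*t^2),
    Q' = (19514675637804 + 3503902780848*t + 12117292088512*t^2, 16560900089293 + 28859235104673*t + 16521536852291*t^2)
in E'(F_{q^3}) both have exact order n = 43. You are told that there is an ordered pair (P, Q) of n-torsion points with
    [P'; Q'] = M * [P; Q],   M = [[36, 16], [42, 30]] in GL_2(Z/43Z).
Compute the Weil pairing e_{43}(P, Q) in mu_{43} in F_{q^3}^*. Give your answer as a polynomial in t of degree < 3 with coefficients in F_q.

e_{43}(aP+bQ,cP+dQ) = e_{43}(P,Q)^(ad-bc); with (a,b,c,d)=(36,16,42,30) this gives the det-43 law.
36*30 - 16*42 = 408; reduced mod 43: det = 21, inverse 41.
Build f_{43,P'} and f_{43,Q'} via the 6-bit ladder of 43=101011_2; evaluate at shifted divisors; quotient in F_{30337223218111^3}.
Result: e(P',Q') = 22731704988269 + 4540012868606*t + 22465999918839*t^2.
Hence e(P,Q) = 18582789169342 + 8386316592100*t + 22185680144097*t^2 in F_{30337223218111^3}^*.

18582789169342 + 8386316592100*t + 22185680144097*t^2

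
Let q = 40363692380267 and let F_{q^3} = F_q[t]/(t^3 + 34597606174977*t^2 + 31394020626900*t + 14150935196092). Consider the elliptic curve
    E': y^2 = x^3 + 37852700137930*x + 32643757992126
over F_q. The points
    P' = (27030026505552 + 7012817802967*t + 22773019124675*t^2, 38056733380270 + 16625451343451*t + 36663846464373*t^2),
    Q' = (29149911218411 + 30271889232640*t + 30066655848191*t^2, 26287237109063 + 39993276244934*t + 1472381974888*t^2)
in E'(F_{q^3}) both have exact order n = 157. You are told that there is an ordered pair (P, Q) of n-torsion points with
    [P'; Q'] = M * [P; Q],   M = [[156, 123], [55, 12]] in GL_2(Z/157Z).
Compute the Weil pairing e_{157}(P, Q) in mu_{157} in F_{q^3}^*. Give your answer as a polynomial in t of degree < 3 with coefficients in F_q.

The 157-Weil pairing on E[157] over F_{40363692380267} is alternating-bilinear: e_{157}(P',Q') = e_{157}(P,Q)^det(M).
Inverting 131 mod 157: 6. Thus e_{157}(P,Q) = e(P',Q')^{6}.
8-bit Miller (10011101) on E'/F_{40363692380267} with a'=37852700137930, b'=32643757992126: accumulate tangent/chord ratios at Q'+S and P'+S'.
The quotient is 40275170777752 + 2648859766043*t + 32460775082428*t^2.
(40275170777752 + 2648859766043*t + 32460775082428*t^2)^{6} mod (40363692380267,f) = 36376635563277 + 24913067350443*t + 31789526618610*t^2.

36376635563277 + 24913067350443*t + 31789526618610*t^2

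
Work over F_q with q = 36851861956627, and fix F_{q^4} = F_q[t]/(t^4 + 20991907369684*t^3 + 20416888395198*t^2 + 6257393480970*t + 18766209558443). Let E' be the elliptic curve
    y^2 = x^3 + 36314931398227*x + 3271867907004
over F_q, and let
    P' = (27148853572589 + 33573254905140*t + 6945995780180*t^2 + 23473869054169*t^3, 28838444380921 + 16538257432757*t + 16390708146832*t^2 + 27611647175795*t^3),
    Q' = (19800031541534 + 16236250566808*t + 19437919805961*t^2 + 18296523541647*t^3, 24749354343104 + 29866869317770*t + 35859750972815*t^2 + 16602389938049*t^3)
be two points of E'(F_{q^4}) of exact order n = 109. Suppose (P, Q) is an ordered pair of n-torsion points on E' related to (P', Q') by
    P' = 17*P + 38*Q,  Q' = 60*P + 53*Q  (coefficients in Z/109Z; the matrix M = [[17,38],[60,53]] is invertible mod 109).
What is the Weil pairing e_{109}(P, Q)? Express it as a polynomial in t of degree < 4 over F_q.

6191618048830 + 12265422126726*t + 36402805538253*t^2 + 33693607208931*t^3

Alternating bilinearity on E[109] (values in mu_{109} in F_{36851861956627^4}) gives e(P',Q') = e(P,Q)^det(M).
Hence e(P,Q) = e(P',Q')^{66} where 66 = 38^{-1} mod 109.
Double-and-add over 1101101: 7-1 doublings, 5-1 additions; each step l_{T,T}/v_{2T} or l_{T,P'}/v at Q'+S for random S.
e_{109}(P',Q') = 30997789669024 + 7164295263027*t + 11405847727845*t^2 + 34063554175161*t^3.
Hence e(P,Q) = 6191618048830 + 12265422126726*t + 36402805538253*t^2 + 33693607208931*t^3 in F_{36851861956627^4}^*.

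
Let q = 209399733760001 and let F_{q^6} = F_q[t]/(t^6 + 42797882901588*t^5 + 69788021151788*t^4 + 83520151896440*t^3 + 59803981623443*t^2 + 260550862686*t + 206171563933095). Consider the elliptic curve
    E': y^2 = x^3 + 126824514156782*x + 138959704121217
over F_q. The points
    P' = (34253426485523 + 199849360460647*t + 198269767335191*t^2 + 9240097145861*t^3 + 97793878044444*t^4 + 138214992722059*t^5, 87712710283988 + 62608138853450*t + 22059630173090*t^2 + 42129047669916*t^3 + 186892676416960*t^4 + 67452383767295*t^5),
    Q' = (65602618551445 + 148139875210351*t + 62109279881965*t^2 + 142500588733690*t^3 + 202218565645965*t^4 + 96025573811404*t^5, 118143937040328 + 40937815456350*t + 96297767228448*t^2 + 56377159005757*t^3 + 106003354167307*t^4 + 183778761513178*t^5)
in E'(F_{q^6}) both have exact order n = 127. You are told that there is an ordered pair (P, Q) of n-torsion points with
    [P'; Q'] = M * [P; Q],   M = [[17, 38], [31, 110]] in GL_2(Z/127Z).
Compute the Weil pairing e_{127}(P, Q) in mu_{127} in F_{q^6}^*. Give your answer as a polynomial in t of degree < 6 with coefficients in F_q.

119650841619341 + 116900643684422*t + 12224762740342*t^2 + 88838767953003*t^3 + 91374115531553*t^4 + 105387644318109*t^5

e_{127} is bilinear + alternating on E[127], so e_{127}(17*P + 38*Q, 31*P + 110*Q) = e_{127}(P,Q)^(17*110-38*31).
Hence e(P,Q) = e(P',Q')^{78} where 78 = 57^{-1} mod 127.
Run Miller on y^2=x^3+126824514156782*x+138959704121217 over F_{209399733760001}: ladder 1111111 (7 bits); e = f_P(D_Q)/f_Q(D_P).
e_{127}(P',Q') = 184773142045684 + 55853804728646*t + 141944365896717*t^2 + 124593282908238*t^3 + 72831439061220*t^4 + 158573943572060*t^5.
Finally e_{127}(P,Q) = 119650841619341 + 116900643684422*t + 12224762740342*t^2 + 88838767953003*t^3 + 91374115531553*t^4 + 105387644318109*t^5.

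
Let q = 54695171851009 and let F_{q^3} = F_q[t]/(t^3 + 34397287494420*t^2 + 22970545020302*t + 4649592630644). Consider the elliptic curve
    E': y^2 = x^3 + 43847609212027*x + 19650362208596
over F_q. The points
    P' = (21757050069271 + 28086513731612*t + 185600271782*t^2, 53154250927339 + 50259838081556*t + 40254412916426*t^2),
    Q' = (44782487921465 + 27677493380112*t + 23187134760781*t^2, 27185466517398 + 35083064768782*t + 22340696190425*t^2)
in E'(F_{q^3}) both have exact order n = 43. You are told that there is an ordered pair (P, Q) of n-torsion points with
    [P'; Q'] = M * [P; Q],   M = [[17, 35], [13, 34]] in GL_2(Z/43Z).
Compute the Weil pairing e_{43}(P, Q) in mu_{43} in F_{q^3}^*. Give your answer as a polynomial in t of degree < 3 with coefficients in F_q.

28525320749102 + 38259475943052*t + 2746872083431*t^2

e_{43}(aP+bQ,cP+dQ) = e_{43}(P,Q)^(ad-bc); with (a,b,c,d)=(17,35,13,34) this gives the det-43 law.
17*34 - 35*13 = 123; reduced mod 43: det = 37, inverse 7.
Miller loop for e_{43} over F_{54695171851009^3}: bits of 43 = 101011; 5 double steps + 3 add steps, l/v at each.
Miller gives e_{43}(P',Q') = 30085489967299 + 33214133478309*t + 41638582086188*t^2 in F_{54695171851009^3}.
Finally e_{43}(P,Q) = 28525320749102 + 38259475943052*t + 2746872083431*t^2.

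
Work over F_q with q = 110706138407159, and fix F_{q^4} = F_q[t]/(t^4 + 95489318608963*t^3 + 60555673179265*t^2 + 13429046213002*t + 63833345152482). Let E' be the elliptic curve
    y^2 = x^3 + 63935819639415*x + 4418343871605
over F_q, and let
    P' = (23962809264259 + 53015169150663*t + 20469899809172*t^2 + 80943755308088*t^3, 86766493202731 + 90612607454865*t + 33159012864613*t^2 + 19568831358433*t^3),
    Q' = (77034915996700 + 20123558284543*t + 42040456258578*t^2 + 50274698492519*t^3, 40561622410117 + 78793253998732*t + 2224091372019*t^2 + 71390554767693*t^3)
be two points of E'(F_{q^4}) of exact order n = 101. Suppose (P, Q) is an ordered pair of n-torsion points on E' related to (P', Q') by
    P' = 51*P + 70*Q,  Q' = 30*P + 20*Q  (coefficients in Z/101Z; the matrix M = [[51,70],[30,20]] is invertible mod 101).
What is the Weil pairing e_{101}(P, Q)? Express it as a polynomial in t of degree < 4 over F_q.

96360555450309 + 50977117292510*t + 29325112893281*t^2 + 80226346639589*t^3

Alternating bilinearity on E[101] (values in mu_{101} in F_{110706138407159^4}) gives e(P',Q') = e(P,Q)^det(M).
det(M) mod 101 = 31; its inverse in (Z/101)^* is 88 (check: 31*88 mod 101 = 1).
7-bit Miller (1100101) on E'/F_{110706138407159} with a'=63935819639415, b'=4418343871605: accumulate tangent/chord ratios at Q'+S and P'+S'.
Miller gives e_{101}(P',Q') = 38788217708432 + 3163333502208*t + 77010341299053*t^2 + 73944330560690*t^3 in F_{110706138407159^4}.
Thus e_{101}(P,Q) = 96360555450309 + 50977117292510*t + 29325112893281*t^2 + 80226346639589*t^3.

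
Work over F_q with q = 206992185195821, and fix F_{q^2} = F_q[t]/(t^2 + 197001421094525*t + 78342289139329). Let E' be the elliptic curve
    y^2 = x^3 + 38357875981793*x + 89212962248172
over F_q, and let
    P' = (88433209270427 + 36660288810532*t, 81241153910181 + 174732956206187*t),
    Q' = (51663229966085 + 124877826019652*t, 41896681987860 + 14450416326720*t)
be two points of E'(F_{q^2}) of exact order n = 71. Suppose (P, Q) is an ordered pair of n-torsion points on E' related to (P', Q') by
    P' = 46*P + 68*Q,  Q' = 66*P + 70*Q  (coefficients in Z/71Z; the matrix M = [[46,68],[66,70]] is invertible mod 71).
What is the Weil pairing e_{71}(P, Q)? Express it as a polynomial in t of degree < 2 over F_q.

164078596775194 + 184872208456551*t

e_{71}(aP+bQ,cP+dQ) = e_{71}(P,Q)^(ad-bc); with (a,b,c,d)=(46,68,66,70) this gives the det-71 law.
det(M) mod 71 = 10; its inverse in (Z/71)^* is 64 (check: 10*64 mod 71 = 1).
n = 71 = (1000111)_2 (7 bits, wt 4); accumulate f_{71,P'}(Q'+S)/f_{71,P'}(S) along the 6-step ladder.
Miller gives e_{71}(P',Q') = 188171281570518 + 22695874602695*t in F_{206992185195821^2}.
Thus e_{71}(P,Q) = 164078596775194 + 184872208456551*t.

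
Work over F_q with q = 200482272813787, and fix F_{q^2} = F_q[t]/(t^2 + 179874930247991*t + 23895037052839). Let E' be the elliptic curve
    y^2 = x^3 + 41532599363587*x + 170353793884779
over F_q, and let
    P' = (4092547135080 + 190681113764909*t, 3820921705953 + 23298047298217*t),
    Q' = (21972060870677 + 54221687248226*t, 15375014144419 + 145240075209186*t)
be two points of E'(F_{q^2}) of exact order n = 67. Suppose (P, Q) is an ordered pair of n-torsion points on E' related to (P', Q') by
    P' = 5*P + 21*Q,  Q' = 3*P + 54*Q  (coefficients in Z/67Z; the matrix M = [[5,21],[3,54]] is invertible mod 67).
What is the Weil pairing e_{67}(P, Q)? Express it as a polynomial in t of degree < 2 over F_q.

Alternating bilinearity on E[67] (values in mu_{67} in F_{200482272813787^2}) gives e(P',Q') = e(P,Q)^det(M).
Hence e(P,Q) = e(P',Q')^{56} where 56 = 6^{-1} mod 67.
Run Miller on y^2=x^3+41532599363587*x+170353793884779 over F_{200482272813787}: ladder 1000011 (7 bits); e = f_P(D_Q)/f_Q(D_P).
The quotient is 143716798957668 + 72474677454535*t.
Hence e(P,Q) = 173123952512173 + 142635937737415*t in F_{200482272813787^2}^*.

173123952512173 + 142635937737415*t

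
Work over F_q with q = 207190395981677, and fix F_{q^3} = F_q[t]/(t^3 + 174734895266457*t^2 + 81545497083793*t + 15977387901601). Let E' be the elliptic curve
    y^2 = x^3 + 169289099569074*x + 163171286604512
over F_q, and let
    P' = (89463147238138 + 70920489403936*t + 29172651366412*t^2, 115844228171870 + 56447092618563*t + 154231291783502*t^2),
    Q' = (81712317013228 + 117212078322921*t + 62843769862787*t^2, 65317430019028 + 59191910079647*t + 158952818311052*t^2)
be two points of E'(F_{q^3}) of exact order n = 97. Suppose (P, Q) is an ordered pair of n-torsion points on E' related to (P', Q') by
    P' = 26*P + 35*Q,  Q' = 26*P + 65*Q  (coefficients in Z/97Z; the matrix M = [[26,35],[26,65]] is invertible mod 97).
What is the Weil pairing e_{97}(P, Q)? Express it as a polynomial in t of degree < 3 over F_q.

87795168347836 + 168470479285881*t + 148925466746941*t^2

Since e_{97}(P,P)=e_{97}(Q,Q)=1 and e_{97}(Q,P)=e_{97}(P,Q)^{-1}, expanding e_{97}(26*P + 35*Q,26*P + 65*Q) leaves e(P,Q)^det(M).
det M = 26*65 - 35*26 = 780 = 4 (mod 97); 4^{-1} = 73 (mod 97).
Double-and-add over 1100001: 7-1 doublings, 3-1 additions; each step l_{T,T}/v_{2T} or l_{T,P'}/v at Q'+S for random S.
The quotient is 156794109439464 + 182464473097520*t + 48236607326337*t^2.
Hence e(P,Q) = 87795168347836 + 168470479285881*t + 148925466746941*t^2 in F_{207190395981677^3}^*.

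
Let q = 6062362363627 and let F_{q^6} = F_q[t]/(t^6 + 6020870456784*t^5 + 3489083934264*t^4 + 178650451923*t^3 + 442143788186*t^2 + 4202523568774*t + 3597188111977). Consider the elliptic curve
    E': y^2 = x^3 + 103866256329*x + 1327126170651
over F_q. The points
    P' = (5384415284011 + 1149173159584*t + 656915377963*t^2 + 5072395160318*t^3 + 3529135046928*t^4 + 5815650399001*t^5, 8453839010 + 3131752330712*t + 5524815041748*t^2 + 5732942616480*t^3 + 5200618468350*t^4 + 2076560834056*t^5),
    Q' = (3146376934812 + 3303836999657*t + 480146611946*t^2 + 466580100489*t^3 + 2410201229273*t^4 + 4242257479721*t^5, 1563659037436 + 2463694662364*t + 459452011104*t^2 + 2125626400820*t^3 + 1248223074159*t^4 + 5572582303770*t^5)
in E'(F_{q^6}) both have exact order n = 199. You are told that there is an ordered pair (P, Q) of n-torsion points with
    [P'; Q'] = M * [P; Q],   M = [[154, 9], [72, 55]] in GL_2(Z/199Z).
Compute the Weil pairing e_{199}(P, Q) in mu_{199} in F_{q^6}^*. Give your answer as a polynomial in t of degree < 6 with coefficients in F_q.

Under M = [[154,9],[72,55]] in GL_2(Z/199), e_{199}(P',Q') = e_{199}(P,Q)^(154*55-9*72 mod 199).
So e_{199}(P,Q) = e_{199}(P',Q')^{62}, since 61*62 = 1 mod 199.
Miller loop for e_{199} over F_{6062362363627^6}: bits of 199 = 11000111; 7 double steps + 4 add steps, l/v at each.
e_{199}(P',Q') = 3946347126313 + 5537107684590*t + 5967015123080*t^2 + 1851383227601*t^3 + 4697978702879*t^4 + 2231475402177*t^5.
Hence e(P,Q) = 3432526358150 + 3537187817690*t + 6048759919084*t^2 + 2484357493012*t^3 + 1070379309616*t^4 + 5593251714564*t^5 in F_{6062362363627^6}^*.

3432526358150 + 3537187817690*t + 6048759919084*t^2 + 2484357493012*t^3 + 1070379309616*t^4 + 5593251714564*t^5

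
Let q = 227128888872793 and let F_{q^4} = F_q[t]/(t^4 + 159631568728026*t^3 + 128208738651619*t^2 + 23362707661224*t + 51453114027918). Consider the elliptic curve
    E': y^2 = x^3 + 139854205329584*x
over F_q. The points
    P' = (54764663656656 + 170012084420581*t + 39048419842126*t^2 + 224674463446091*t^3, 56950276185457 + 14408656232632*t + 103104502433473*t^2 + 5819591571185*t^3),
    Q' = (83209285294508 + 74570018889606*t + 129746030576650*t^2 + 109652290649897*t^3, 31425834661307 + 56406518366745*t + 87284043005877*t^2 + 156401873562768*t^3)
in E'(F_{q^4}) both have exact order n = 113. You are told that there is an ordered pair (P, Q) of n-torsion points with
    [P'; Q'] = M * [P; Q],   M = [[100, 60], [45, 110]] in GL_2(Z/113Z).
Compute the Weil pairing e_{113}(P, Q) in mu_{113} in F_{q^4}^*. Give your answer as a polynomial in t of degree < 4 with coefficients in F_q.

220653168050460 + 170988558783687*t + 186471311726165*t^2 + 8634264200871*t^3

e_{113} is bilinear + alternating on E[113], so e_{113}(100*P + 60*Q, 45*P + 110*Q) = e_{113}(P,Q)^(100*110-60*45).
det(M) mod 113 = 51; its inverse in (Z/113)^* is 82 (check: 51*82 mod 113 = 1).
7-bit Miller (1110001) on E'/F_{227128888872793} with a'=139854205329584, b'=0: accumulate tangent/chord ratios at Q'+S and P'+S'.
Miller gives e_{113}(P',Q') = 5361834233055 + 207172021724935*t + 209978536416103*t^2 + 53501022998074*t^3 in F_{227128888872793^4}.
(5361834233055 + 207172021724935*t + 209978536416103*t^2 + 53501022998074*t^3)^{82} mod (227128888872793,f) = 220653168050460 + 170988558783687*t + 186471311726165*t^2 + 8634264200871*t^3.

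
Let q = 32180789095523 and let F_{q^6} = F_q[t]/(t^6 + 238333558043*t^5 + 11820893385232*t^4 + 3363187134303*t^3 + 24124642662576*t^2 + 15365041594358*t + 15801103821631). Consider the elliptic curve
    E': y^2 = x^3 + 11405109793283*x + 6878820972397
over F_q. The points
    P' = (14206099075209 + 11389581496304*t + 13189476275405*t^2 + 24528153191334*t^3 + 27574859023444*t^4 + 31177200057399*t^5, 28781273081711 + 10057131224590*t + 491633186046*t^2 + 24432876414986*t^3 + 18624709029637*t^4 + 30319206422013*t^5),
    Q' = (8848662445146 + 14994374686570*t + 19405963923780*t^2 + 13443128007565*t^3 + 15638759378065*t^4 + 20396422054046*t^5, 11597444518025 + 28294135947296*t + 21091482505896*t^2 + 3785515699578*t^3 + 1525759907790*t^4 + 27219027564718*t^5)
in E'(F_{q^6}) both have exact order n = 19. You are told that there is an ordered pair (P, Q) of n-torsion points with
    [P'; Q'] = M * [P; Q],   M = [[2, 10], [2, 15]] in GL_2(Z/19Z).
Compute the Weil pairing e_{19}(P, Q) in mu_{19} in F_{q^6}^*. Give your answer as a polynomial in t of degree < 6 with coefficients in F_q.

e_{19}(aP+bQ,cP+dQ) = e_{19}(P,Q)^(ad-bc); with (a,b,c,d)=(2,10,2,15) this gives the det-19 law.
Hence e(P,Q) = e(P',Q')^{2} where 2 = 10^{-1} mod 19.
n = 19 = (10011)_2 (5 bits, wt 3); accumulate f_{19,P'}(Q'+S)/f_{19,P'}(S) along the 4-step ladder.
So e_{19}(P',Q') = 25711389886613 + 7370659545609*t + 21914346338091*t^2 + 21860330123412*t^3 + 465176456523*t^4 + 7123376544179*t^5.
Hence e(P,Q) = 12898363632264 + 13917686964761*t + 5088407251269*t^2 + 14431775217618*t^3 + 8474352914582*t^4 + 18125545635964*t^5 in F_{32180789095523^6}^*.

12898363632264 + 13917686964761*t + 5088407251269*t^2 + 14431775217618*t^3 + 8474352914582*t^4 + 18125545635964*t^5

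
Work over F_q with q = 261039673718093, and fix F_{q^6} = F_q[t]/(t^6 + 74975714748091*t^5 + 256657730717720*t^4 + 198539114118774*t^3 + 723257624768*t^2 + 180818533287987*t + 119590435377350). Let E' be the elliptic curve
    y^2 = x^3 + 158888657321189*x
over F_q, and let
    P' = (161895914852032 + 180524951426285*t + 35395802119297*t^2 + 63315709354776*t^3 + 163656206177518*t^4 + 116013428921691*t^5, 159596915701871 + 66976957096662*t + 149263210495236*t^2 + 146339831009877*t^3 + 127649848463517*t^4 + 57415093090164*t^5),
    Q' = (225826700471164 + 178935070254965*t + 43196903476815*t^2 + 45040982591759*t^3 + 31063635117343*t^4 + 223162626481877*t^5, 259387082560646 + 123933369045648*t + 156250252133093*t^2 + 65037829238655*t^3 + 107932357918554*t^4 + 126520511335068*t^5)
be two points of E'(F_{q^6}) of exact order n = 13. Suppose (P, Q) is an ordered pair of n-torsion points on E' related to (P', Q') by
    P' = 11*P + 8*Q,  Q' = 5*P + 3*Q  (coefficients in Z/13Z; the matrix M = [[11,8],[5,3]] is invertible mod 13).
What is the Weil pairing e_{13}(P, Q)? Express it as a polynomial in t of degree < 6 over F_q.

80633302734689 + 131117230884808*t + 204738463812237*t^2 + 180950230475067*t^3 + 184596285805669*t^4 + 111091121299120*t^5

Since e_{13}(P,P)=e_{13}(Q,Q)=1 and e_{13}(Q,P)=e_{13}(P,Q)^{-1}, expanding e_{13}(11*P + 8*Q,5*P + 3*Q) leaves e(P,Q)^det(M).
11*3 - 8*5 = -7; reduced mod 13: det = 6, inverse 11.
Miller loop for e_{13} over F_{261039673718093^6}: bits of 13 = 1101; 3 double steps + 2 add steps, l/v at each.
So e_{13}(P',Q') = 248323682357953 + 251541308513377*t + 207845201683909*t^2 + 151362978541768*t^3 + 167663963529005*t^4 + 172891136838057*t^5.
(248323682357953 + 251541308513377*t + 207845201683909*t^2 + 151362978541768*t^3 + 167663963529005*t^4 + 172891136838057*t^5)^{11} mod (261039673718093,f) = 80633302734689 + 131117230884808*t + 204738463812237*t^2 + 180950230475067*t^3 + 184596285805669*t^4 + 111091121299120*t^5.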